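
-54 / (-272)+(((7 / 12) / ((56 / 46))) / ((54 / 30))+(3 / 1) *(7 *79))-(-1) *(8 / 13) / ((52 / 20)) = 2059915181 / 1241136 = 1659.70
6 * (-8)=-48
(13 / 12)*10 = 65 / 6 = 10.83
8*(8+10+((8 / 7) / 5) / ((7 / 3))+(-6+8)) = 39392 / 245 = 160.78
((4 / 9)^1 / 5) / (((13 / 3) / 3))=4 / 65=0.06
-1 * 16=-16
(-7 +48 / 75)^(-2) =0.02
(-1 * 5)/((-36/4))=5/9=0.56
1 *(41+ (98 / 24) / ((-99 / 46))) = 23227 / 594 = 39.10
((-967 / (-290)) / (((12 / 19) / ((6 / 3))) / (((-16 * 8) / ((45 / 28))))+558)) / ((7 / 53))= 128896 / 2848815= 0.05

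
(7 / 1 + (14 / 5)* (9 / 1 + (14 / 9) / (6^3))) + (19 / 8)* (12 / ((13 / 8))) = 314375 / 6318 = 49.76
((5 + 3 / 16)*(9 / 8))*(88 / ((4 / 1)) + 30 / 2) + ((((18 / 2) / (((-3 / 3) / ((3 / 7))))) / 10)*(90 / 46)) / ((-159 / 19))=235942083 / 1092224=216.02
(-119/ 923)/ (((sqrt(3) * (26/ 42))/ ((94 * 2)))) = -156604 * sqrt(3)/ 11999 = -22.61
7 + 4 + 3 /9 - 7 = 13 /3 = 4.33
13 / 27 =0.48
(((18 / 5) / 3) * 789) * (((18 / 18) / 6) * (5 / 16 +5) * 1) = 13413 / 16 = 838.31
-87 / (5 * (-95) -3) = 87 / 478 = 0.18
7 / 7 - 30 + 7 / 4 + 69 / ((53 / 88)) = 18511 / 212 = 87.32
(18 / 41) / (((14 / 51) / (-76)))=-34884 / 287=-121.55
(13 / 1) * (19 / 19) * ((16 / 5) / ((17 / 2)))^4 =0.26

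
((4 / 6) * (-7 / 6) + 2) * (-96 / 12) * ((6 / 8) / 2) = -11 / 3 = -3.67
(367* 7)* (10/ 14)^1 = 1835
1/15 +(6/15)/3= 1/5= 0.20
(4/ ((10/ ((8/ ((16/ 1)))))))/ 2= 1/ 10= 0.10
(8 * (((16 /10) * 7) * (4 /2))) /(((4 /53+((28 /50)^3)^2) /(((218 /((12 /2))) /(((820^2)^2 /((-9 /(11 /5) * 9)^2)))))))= 57578185546875 /313567119230331032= 0.00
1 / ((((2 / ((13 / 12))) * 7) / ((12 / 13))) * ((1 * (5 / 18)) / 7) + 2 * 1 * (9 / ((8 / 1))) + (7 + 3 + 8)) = 36 / 749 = 0.05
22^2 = 484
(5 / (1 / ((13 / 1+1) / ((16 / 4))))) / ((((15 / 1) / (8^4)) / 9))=43008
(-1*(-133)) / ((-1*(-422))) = 0.32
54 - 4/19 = 1022/19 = 53.79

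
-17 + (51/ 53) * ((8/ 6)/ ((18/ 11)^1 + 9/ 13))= -290309/ 17649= -16.45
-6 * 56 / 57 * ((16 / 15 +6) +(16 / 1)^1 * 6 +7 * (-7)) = -90832 / 285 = -318.71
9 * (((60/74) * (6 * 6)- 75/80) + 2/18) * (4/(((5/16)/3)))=1813404/185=9802.18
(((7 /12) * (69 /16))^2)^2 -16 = 403462785 /16777216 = 24.05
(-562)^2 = 315844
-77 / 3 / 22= -7 / 6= -1.17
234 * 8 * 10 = 18720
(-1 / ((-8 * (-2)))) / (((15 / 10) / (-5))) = 5 / 24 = 0.21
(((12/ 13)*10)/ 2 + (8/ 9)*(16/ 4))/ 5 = 956/ 585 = 1.63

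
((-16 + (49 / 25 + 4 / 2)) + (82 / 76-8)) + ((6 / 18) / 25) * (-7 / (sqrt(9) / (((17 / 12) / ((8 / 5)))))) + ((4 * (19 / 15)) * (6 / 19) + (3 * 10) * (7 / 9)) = 5.94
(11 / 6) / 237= 11 / 1422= 0.01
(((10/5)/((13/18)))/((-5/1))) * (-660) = 4752/13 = 365.54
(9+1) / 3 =10 / 3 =3.33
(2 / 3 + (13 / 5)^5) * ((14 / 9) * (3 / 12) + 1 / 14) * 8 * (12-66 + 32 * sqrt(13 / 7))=-519739856 / 21875 + 8315837696 * sqrt(91) / 4134375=-4572.11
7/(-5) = -1.40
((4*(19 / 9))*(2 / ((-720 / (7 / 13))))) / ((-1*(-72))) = -133 / 758160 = -0.00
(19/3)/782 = 19/2346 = 0.01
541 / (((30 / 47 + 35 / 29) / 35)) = 5161681 / 503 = 10261.79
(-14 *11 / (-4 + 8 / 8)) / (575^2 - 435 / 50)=220 / 1416927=0.00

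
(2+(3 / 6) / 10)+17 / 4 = 63 / 10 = 6.30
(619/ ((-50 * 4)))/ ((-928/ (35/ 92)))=4333/ 3415040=0.00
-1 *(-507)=507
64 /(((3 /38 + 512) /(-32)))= -77824 /19459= -4.00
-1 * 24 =-24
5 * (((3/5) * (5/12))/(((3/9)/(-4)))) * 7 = -105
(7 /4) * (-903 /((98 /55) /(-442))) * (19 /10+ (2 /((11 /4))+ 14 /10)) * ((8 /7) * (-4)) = -50517948 /7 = -7216849.71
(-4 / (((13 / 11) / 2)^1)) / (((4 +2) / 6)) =-88 / 13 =-6.77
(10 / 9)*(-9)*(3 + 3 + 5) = -110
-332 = -332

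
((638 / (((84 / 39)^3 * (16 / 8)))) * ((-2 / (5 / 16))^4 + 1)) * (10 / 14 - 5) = -229693.41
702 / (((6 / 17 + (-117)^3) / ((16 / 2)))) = -31824 / 9075805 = -0.00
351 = 351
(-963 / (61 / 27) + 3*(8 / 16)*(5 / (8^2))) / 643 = -3327213 / 5020544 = -0.66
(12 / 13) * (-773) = -713.54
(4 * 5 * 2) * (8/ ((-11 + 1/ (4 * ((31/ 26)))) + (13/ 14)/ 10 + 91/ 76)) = -13193600/ 391689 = -33.68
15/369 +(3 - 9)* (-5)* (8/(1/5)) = 147605/123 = 1200.04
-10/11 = -0.91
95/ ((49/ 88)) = 170.61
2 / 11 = 0.18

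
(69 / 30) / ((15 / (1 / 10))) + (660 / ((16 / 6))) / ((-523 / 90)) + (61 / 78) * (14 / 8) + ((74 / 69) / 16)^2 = -10669787969341 / 258960312000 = -41.20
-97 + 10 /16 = -771 /8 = -96.38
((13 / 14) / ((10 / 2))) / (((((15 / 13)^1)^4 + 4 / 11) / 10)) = 4084223 / 4697833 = 0.87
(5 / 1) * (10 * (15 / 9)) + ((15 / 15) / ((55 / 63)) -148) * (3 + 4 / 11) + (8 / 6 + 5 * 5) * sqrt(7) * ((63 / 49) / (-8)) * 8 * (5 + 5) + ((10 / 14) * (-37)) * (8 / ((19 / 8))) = -2370 * sqrt(7) / 7 -120614101 / 241395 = -1395.43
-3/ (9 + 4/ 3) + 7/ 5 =172/ 155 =1.11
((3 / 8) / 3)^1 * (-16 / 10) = -1 / 5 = -0.20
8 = 8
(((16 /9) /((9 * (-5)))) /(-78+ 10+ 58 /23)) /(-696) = -23 /26531955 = -0.00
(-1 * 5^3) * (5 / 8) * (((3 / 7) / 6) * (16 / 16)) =-625 / 112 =-5.58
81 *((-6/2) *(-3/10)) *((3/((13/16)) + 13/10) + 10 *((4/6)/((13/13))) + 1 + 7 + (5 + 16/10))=2488563/1300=1914.28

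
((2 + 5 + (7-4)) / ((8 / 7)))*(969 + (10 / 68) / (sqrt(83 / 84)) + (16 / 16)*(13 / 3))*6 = 525*sqrt(1743) / 2822 + 51100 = 51107.77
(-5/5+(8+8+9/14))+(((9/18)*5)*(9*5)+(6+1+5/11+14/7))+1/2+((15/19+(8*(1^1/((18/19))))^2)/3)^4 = 23353426309227983378701/69977789408099034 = 333726.27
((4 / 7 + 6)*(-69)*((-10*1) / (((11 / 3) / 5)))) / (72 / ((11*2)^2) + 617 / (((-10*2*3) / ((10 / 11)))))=-31422600 / 46753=-672.10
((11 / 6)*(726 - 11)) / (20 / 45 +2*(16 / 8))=4719 / 16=294.94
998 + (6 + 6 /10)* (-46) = 3472 /5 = 694.40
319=319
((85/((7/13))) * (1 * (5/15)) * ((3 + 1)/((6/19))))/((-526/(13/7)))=-2.35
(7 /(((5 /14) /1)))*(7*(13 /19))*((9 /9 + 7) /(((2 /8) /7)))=1997632 /95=21027.71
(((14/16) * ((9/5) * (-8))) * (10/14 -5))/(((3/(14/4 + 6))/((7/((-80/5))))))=-1197/16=-74.81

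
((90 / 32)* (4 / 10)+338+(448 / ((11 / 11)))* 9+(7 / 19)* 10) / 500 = 664971 / 76000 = 8.75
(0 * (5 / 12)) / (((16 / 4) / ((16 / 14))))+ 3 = 3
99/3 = 33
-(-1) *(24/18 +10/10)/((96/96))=7/3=2.33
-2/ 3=-0.67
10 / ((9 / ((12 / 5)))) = 8 / 3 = 2.67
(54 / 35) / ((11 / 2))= 108 / 385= 0.28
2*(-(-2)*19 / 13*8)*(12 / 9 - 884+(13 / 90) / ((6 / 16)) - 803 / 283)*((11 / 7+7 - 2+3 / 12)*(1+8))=-981745212008 / 386295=-2541439.09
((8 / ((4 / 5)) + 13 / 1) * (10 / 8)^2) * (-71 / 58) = -40825 / 928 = -43.99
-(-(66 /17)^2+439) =-122515 /289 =-423.93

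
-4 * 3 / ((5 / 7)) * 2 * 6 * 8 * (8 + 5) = -104832 / 5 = -20966.40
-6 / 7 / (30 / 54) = -54 / 35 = -1.54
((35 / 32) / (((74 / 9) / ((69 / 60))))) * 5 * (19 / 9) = 15295 / 9472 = 1.61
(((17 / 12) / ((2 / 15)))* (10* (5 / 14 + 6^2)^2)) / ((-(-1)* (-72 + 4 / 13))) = -1431422525 / 730688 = -1959.01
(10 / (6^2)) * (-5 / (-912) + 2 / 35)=1999 / 114912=0.02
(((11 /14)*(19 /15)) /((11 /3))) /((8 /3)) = 0.10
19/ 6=3.17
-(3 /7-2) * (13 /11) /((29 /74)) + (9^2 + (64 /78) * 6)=239257 /2639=90.66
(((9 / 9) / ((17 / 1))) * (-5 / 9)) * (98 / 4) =-245 / 306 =-0.80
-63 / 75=-21 / 25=-0.84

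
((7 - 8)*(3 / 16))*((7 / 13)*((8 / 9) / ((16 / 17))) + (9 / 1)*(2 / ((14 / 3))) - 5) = 1039 / 8736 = 0.12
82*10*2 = 1640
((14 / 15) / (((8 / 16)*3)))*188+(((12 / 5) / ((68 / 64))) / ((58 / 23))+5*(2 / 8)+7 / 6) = 10674551 / 88740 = 120.29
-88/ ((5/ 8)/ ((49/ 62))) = -17248/ 155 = -111.28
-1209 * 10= -12090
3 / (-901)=-3 / 901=-0.00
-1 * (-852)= 852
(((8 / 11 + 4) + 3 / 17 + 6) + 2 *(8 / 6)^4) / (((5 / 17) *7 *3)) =260903 / 93555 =2.79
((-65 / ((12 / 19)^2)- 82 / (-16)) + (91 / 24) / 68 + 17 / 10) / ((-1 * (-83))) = -3820609 / 2031840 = -1.88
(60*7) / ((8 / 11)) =1155 / 2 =577.50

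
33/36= 11/12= 0.92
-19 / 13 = -1.46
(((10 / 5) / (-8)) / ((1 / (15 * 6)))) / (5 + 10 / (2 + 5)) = -7 / 2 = -3.50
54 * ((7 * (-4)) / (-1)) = 1512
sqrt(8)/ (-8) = -0.35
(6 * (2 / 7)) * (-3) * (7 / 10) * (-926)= 16668 / 5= 3333.60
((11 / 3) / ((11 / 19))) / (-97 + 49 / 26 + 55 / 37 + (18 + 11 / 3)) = -18278 / 207683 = -0.09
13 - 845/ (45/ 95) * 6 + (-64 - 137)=-32674/ 3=-10891.33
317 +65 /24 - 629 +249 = -1447 /24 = -60.29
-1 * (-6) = 6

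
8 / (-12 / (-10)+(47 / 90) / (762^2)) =418063680 / 62709599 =6.67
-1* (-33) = 33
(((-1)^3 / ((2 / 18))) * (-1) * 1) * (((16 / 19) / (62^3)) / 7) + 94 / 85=372448612 / 336787255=1.11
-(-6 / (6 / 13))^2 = -169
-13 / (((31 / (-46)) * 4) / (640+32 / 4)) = 96876 / 31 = 3125.03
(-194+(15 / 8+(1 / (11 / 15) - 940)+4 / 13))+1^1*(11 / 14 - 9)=-9118453 / 8008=-1138.67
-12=-12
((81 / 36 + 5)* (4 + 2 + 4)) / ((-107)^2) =145 / 22898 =0.01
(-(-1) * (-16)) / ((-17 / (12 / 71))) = 192 / 1207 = 0.16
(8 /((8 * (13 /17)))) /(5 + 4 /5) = 85 /377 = 0.23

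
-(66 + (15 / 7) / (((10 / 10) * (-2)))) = -909 / 14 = -64.93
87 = 87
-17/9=-1.89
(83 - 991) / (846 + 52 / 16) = -3632 / 3397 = -1.07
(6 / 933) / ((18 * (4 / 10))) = 5 / 5598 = 0.00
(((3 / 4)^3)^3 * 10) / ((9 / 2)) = 10935 / 65536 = 0.17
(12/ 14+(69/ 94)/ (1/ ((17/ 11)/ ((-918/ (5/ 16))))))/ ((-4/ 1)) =-1785947/ 8338176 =-0.21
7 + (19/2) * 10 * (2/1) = 197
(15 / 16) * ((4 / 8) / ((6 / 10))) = 25 / 32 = 0.78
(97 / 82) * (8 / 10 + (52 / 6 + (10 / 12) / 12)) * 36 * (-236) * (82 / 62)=-19647059 / 155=-126755.22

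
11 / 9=1.22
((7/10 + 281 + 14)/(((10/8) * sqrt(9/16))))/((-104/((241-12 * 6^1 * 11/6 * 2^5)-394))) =4314263/325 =13274.66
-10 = -10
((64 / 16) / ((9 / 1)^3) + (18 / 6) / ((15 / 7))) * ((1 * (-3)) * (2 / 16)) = -5123 / 9720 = -0.53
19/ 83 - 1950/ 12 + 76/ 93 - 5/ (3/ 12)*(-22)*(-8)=-56834285/ 15438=-3681.45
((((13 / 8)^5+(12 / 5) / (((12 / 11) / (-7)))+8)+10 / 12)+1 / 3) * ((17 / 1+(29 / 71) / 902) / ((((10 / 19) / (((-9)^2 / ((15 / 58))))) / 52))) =2681683.26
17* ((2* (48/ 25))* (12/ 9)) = 2176/ 25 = 87.04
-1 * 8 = -8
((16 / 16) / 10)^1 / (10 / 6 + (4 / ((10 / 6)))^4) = 375 / 130666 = 0.00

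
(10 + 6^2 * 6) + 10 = 236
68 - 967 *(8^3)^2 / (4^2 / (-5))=79216708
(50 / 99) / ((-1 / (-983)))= 49150 / 99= 496.46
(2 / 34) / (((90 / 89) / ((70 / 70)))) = 89 / 1530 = 0.06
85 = 85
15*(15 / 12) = 75 / 4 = 18.75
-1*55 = -55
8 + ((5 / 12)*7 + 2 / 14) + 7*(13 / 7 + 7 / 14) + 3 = 2567 / 84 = 30.56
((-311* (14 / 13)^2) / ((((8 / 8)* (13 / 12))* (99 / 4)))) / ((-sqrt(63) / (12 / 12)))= 139328* sqrt(7) / 217503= 1.69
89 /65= 1.37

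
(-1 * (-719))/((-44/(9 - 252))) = 174717/44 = 3970.84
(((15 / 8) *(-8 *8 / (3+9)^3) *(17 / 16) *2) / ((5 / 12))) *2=-17 / 24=-0.71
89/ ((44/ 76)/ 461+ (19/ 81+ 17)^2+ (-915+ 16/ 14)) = -0.14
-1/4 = -0.25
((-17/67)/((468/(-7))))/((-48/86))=-5117/752544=-0.01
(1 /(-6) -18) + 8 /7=-715 /42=-17.02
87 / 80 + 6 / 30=103 / 80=1.29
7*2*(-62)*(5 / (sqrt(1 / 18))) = -18413.06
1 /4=0.25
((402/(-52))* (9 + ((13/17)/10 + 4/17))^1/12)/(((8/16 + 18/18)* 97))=-106061/2572440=-0.04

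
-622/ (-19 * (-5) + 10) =-622/ 105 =-5.92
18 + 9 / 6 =39 / 2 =19.50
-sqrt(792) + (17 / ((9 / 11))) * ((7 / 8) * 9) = 1309 / 8 - 6 * sqrt(22) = 135.48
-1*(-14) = 14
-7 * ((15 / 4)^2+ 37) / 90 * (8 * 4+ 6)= -108661 / 720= -150.92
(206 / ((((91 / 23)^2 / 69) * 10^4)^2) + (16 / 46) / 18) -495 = -351312925544591295679 / 709750846350000000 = -494.98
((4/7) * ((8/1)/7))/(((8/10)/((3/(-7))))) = -120/343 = -0.35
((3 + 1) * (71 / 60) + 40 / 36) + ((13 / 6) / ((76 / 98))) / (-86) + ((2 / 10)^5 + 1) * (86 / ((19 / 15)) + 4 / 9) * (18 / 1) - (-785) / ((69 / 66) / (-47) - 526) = 66772163309191 / 54074475000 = 1234.82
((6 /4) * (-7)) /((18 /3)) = -1.75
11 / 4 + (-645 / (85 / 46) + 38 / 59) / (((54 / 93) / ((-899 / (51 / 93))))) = 603825933929 / 613836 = 983692.61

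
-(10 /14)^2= -25 /49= -0.51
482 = 482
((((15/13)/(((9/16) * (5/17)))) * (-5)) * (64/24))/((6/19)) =-103360/351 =-294.47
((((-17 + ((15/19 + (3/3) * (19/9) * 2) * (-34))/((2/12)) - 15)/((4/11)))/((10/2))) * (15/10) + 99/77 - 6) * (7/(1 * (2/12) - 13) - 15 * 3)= 10595649/266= 39833.27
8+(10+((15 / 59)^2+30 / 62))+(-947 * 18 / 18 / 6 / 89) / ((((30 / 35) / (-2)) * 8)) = 26367693827 / 1382987376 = 19.07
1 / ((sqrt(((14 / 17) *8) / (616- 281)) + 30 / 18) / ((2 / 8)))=85425 / 565468- 9 *sqrt(39865) / 141367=0.14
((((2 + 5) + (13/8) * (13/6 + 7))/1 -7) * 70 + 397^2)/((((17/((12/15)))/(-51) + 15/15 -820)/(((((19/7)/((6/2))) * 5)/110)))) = -72345179/9085692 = -7.96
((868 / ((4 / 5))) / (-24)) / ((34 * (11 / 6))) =-1085 / 1496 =-0.73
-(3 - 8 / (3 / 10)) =71 / 3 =23.67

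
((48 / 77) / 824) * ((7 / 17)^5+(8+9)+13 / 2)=200300679 / 11260885867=0.02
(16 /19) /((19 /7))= 112 /361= 0.31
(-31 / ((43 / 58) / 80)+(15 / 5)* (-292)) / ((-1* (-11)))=-181508 / 473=-383.74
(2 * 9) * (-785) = -14130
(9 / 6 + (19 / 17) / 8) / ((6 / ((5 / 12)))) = 1115 / 9792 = 0.11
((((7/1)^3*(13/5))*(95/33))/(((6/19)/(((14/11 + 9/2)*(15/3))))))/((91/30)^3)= 171926250/20449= 8407.56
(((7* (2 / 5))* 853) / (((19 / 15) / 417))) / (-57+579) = 829969 / 551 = 1506.30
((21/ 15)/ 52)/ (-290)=-7/ 75400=-0.00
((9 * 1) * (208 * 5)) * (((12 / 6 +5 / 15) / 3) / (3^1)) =7280 / 3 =2426.67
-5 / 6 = -0.83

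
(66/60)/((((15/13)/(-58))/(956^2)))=-3790092592/75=-50534567.89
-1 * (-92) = 92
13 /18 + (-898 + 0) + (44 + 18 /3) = -847.28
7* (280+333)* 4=17164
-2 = -2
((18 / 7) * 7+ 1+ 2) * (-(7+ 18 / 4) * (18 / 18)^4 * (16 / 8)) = -483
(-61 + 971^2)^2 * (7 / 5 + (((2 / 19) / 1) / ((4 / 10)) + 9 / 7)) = 18347407639920 / 7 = 2621058234274.29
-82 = -82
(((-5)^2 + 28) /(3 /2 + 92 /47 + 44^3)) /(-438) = -2491 /1753668999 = -0.00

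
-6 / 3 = -2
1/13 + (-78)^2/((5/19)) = 1502753/65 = 23119.28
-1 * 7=-7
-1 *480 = -480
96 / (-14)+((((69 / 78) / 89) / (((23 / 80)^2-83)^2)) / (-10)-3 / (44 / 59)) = -1091838747565384787 / 100354022614641796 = -10.88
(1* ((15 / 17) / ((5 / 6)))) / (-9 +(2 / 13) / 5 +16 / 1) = 0.15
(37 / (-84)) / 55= -37 / 4620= -0.01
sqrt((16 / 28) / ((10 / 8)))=4*sqrt(35) / 35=0.68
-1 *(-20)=20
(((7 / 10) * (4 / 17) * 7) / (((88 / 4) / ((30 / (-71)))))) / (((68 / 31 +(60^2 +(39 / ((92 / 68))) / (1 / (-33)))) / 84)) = -17608248 / 25095056855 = -0.00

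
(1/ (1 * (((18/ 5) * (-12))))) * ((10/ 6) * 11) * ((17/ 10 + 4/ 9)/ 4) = -10615/ 46656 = -0.23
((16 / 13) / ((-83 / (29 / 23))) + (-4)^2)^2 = 157297905664 / 615883489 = 255.40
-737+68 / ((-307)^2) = -69461445 / 94249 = -737.00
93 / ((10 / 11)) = 102.30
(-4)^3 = -64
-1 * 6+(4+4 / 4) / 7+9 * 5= 278 / 7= 39.71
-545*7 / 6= -3815 / 6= -635.83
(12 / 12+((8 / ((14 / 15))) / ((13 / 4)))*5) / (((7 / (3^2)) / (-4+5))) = 11619 / 637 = 18.24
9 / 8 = 1.12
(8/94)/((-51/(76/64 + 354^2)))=-2005075/9588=-209.12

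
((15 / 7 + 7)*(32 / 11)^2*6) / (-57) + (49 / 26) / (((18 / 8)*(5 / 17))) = -49866182 / 9414405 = -5.30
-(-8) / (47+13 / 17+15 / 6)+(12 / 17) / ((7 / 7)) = 25132 / 29053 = 0.87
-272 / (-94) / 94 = 68 / 2209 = 0.03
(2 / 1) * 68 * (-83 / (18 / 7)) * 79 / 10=-34679.24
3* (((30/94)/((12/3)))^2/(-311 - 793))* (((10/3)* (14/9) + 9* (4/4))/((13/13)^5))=-9575/39019776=-0.00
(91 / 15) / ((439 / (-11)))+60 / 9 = 42899 / 6585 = 6.51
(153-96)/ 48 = 19/ 16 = 1.19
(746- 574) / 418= 86 / 209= 0.41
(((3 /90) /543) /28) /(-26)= -1 /11859120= -0.00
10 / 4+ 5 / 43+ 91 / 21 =1793 / 258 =6.95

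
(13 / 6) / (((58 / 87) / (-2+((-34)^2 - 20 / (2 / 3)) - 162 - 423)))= 7007 / 4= 1751.75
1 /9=0.11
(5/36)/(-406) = -5/14616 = -0.00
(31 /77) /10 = 31 /770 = 0.04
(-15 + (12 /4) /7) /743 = -102 /5201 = -0.02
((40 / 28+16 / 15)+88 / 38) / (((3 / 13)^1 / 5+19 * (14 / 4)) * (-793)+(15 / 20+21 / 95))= -38392 / 421105629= -0.00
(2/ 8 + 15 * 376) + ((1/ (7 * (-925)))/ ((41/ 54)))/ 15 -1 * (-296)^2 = -435250244697/ 5309500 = -81975.75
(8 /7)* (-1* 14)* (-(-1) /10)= -8 /5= -1.60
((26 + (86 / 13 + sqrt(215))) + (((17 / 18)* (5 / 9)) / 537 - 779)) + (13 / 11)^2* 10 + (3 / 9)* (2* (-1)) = -100316272445 / 136841562 + sqrt(215) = -718.42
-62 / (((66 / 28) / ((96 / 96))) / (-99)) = 2604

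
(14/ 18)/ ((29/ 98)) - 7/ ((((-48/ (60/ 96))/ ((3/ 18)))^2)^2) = 2147887374798949/ 817199132442624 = 2.63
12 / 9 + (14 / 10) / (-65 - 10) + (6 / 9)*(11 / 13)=3053 / 1625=1.88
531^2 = 281961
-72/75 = -24/25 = -0.96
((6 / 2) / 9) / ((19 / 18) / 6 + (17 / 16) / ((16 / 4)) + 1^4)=576 / 2491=0.23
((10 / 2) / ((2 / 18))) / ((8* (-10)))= -9 / 16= -0.56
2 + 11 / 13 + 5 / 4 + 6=525 / 52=10.10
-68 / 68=-1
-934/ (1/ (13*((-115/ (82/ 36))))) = 25133940/ 41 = 613022.93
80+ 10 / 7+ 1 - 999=-6416 / 7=-916.57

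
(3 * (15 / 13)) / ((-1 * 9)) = -5 / 13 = -0.38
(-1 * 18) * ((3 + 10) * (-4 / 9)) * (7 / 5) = 728 / 5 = 145.60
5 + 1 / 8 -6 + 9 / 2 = 29 / 8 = 3.62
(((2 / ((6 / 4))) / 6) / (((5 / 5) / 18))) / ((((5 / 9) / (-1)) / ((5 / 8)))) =-9 / 2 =-4.50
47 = 47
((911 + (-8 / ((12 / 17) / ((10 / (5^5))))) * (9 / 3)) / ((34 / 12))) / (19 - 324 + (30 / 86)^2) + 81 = 79.95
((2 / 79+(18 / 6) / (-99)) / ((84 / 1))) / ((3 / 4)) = -13 / 164241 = -0.00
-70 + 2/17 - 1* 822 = -15162/17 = -891.88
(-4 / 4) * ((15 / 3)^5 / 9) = -3125 / 9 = -347.22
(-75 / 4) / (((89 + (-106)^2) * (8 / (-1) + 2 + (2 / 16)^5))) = 8192 / 29687657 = 0.00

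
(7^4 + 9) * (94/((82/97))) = 10987190/41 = 267980.24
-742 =-742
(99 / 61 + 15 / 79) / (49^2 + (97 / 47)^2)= 9648912 / 12802198771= 0.00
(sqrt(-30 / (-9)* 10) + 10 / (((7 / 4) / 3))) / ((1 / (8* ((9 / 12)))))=20* sqrt(3) + 720 / 7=137.50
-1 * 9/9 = -1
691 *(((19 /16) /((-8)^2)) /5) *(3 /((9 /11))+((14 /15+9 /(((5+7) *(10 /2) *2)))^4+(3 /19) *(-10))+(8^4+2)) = 11165013831348649 /1061683200000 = 10516.33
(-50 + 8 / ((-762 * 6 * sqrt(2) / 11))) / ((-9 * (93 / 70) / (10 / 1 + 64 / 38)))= 56980 * sqrt(2) / 6059043 + 259000 / 5301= 48.87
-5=-5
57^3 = 185193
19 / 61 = 0.31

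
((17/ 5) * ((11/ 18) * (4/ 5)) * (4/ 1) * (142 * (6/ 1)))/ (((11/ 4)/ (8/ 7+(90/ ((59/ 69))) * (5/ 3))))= 11266157312/ 30975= 363717.75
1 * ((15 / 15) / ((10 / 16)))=8 / 5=1.60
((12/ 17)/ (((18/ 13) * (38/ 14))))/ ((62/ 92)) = 8372/ 30039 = 0.28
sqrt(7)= 2.65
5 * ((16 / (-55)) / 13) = -16 / 143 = -0.11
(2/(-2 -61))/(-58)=1/1827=0.00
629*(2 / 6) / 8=629 / 24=26.21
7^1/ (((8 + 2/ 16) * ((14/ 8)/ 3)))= 96/ 65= 1.48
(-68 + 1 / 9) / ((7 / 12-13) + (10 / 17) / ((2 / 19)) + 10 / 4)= 41548 / 2649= 15.68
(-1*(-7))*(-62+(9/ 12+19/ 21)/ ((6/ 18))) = -1597/ 4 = -399.25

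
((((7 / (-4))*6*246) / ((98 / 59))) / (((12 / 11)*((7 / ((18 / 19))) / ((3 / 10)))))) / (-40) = 2155329 / 1489600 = 1.45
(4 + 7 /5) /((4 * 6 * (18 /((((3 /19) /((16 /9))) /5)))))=27 /121600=0.00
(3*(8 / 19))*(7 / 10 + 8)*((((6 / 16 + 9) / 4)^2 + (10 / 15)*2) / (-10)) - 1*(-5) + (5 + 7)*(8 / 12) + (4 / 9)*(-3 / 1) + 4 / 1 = 5956969 / 729600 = 8.16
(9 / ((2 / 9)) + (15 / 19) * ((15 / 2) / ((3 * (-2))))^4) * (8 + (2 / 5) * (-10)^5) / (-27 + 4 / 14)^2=-50549803017 / 21261152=-2377.57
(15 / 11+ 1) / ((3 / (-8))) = -6.30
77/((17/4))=308/17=18.12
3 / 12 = 1 / 4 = 0.25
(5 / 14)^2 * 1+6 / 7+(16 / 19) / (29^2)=3087083 / 3131884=0.99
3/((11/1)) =3/11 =0.27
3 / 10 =0.30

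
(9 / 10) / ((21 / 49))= 21 / 10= 2.10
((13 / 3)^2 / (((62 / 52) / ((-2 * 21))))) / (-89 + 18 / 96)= 140608 / 18879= 7.45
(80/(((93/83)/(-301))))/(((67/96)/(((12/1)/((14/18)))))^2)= -10230697820160/974113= -10502578.06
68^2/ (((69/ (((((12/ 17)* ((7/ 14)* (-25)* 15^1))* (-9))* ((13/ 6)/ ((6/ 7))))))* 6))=773500/ 23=33630.43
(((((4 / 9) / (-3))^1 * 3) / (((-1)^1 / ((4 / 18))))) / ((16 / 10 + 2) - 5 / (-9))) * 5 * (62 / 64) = 775 / 6732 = 0.12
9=9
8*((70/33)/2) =280/33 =8.48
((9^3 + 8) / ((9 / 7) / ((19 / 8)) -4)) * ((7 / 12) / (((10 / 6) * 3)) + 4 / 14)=-2366507 / 27600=-85.74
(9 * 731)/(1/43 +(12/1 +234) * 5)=282897/52891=5.35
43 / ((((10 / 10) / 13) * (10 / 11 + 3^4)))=6149 / 901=6.82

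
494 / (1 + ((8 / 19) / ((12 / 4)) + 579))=14079 / 16534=0.85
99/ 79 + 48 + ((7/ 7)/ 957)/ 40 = 148947559/ 3024120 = 49.25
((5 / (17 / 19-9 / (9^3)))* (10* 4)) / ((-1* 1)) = -153900 / 679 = -226.66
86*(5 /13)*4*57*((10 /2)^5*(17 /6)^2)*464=3423638500000 /39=87785602564.10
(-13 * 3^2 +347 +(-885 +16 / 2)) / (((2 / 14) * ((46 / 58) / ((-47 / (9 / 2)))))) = 12346054 / 207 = 59642.77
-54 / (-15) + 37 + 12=263 / 5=52.60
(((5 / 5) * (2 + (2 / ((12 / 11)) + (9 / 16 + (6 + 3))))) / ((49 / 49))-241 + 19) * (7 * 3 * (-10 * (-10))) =-1752275 / 4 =-438068.75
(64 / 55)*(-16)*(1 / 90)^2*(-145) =7424 / 22275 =0.33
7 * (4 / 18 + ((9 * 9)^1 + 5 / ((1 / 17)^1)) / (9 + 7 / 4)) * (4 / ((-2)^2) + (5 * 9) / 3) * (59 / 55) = 40057696 / 21285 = 1881.97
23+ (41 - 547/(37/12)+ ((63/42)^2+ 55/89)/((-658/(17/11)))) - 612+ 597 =-12242676937/95338936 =-128.41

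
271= 271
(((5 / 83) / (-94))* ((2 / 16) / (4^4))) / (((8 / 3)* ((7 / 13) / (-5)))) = 975 / 894795776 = 0.00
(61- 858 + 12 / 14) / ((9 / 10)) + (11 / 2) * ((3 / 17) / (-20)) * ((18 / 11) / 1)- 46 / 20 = -18999167 / 21420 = -886.98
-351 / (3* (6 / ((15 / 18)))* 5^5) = -13 / 2500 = -0.01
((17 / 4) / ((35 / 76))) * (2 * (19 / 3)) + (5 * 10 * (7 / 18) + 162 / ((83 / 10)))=4074901 / 26145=155.86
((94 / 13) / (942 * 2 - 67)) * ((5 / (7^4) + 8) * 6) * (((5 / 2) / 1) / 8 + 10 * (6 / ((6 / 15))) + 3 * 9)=7685526621 / 226856084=33.88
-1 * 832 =-832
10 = 10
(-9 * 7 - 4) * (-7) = 469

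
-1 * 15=-15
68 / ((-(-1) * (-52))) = -17 / 13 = -1.31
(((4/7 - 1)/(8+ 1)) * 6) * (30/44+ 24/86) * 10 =-9090/3311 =-2.75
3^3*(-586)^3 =-5433211512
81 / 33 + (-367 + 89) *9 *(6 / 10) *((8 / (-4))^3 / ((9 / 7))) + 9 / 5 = 513978 / 55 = 9345.05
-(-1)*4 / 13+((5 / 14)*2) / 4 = 0.49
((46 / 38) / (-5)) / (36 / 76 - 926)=23 / 87925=0.00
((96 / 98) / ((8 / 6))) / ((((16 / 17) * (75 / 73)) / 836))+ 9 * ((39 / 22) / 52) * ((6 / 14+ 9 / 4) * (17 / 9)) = 274563039 / 431200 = 636.74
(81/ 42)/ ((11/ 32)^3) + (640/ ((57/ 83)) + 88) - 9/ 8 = 4530165083/ 4248552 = 1066.28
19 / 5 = 3.80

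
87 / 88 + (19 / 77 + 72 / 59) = 89251 / 36344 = 2.46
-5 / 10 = -1 / 2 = -0.50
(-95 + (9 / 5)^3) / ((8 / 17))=-94741 / 500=-189.48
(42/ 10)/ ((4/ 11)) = 231/ 20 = 11.55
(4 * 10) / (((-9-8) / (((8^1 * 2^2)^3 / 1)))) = -1310720 / 17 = -77101.18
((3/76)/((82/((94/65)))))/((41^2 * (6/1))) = 0.00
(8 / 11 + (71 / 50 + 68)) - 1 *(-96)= 91381 / 550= 166.15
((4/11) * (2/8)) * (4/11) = 4/121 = 0.03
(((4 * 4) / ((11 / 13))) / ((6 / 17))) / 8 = 6.70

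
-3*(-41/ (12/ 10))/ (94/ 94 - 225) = -0.46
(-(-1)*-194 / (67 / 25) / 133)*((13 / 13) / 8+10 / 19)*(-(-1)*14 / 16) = -240075 / 773984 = -0.31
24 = 24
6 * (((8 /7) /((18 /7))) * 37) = 296 /3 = 98.67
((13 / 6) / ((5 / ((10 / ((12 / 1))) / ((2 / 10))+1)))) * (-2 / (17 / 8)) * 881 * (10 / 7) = -2840344 / 1071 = -2652.05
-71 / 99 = -0.72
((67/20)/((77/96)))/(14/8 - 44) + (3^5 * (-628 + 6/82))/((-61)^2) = -408030189627/9926381465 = -41.11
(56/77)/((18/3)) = 4/33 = 0.12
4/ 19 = 0.21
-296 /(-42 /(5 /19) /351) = 86580 /133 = 650.98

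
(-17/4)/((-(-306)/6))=-1/12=-0.08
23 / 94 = 0.24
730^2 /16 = 133225 /4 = 33306.25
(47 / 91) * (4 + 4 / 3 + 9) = 2021 / 273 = 7.40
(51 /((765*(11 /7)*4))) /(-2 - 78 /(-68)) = -119 /9570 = -0.01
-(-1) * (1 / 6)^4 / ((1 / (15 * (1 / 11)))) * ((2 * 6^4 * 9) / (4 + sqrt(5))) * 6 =6480 / 121 - 1620 * sqrt(5) / 121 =23.62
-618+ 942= 324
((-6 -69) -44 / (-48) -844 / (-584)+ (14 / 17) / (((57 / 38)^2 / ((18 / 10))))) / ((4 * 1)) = -5359579 / 297840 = -17.99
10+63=73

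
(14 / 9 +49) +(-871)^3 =-660776260.44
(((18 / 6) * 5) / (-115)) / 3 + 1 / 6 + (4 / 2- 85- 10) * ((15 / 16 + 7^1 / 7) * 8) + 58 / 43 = -4272563 / 2967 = -1440.03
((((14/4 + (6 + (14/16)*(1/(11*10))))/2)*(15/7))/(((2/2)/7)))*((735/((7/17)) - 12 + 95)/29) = 11722167/2552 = 4593.33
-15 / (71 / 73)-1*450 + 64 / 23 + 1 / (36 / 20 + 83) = -320320019 / 692392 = -462.63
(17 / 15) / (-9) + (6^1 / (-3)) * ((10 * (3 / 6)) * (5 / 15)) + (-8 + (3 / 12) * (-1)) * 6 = -52.96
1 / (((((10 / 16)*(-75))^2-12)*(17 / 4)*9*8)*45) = 32 / 962915445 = 0.00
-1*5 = -5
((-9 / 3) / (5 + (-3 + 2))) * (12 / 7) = -9 / 7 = -1.29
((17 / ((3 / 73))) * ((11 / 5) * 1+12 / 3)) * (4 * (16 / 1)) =164142.93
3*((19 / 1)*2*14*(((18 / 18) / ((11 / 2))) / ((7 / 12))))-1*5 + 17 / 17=5428 / 11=493.45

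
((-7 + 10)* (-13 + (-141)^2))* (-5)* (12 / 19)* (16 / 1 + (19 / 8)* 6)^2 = -3272483115 / 19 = -172235953.42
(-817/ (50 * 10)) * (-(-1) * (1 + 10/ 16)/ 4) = -10621/ 16000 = -0.66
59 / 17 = 3.47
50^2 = 2500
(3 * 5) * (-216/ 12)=-270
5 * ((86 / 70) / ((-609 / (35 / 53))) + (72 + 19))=14685820 / 32277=454.99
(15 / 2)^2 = 225 / 4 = 56.25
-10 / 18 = -5 / 9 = -0.56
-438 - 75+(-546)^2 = 297603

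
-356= -356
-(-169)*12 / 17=2028 / 17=119.29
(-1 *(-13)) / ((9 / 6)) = 26 / 3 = 8.67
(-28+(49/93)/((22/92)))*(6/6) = -26390/1023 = -25.80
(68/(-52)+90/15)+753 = 9850/13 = 757.69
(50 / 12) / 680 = 0.01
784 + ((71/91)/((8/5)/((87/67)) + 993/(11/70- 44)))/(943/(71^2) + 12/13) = 422779214068109/539281774206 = 783.97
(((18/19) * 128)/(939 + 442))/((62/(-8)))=-9216/813409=-0.01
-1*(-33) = 33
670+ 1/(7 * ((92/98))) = 30827/46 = 670.15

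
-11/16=-0.69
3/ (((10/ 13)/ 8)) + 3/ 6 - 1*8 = 237/ 10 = 23.70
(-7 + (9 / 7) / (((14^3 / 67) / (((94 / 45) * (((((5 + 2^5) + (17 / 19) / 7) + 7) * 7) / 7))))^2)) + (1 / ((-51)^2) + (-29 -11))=-613622555320375471 / 15156185272930800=-40.49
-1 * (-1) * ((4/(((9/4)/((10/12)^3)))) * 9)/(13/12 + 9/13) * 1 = 13000/2493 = 5.21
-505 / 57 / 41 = -505 / 2337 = -0.22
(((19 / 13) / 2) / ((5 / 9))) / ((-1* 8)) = -171 / 1040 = -0.16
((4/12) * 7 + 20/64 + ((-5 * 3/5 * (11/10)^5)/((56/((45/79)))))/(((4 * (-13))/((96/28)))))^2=1023631418325072794449/145866489350400000000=7.02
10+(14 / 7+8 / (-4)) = 10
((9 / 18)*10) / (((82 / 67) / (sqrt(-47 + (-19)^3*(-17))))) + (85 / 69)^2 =1396.27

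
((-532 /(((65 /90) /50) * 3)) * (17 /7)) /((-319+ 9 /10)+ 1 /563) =2182188000 /23281609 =93.73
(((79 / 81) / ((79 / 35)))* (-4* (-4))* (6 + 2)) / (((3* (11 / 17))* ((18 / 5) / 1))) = 190400 / 24057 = 7.91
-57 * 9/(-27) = 19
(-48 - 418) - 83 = -549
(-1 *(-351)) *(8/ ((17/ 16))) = 44928/ 17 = 2642.82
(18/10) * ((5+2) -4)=27/5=5.40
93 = 93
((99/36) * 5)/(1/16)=220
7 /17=0.41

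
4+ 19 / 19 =5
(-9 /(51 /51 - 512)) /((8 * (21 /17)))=51 /28616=0.00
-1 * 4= -4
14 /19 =0.74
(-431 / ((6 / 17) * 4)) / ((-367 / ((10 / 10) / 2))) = 7327 / 17616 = 0.42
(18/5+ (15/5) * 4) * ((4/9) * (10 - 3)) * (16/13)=896/15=59.73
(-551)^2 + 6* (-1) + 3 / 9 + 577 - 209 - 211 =911257 / 3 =303752.33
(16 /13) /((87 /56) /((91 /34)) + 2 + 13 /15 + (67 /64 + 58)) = 752640 /38216329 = 0.02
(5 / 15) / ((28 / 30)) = 5 / 14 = 0.36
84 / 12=7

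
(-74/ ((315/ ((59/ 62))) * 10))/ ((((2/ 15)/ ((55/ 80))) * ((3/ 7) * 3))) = -24013/ 267840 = -0.09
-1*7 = -7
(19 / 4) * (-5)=-95 / 4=-23.75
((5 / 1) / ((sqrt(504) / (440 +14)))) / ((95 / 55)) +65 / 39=5 / 3 +12485 * sqrt(14) / 798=60.21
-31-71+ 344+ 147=389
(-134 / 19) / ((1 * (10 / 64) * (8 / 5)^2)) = -335 / 19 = -17.63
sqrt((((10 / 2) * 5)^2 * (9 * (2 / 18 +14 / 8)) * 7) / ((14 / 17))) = 25 * sqrt(2278) / 4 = 298.30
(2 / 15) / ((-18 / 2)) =-2 / 135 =-0.01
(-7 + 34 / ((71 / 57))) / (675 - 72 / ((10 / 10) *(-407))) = 586487 / 19510587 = 0.03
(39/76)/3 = 13/76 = 0.17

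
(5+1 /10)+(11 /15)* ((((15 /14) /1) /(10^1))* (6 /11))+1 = 43 /7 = 6.14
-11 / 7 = -1.57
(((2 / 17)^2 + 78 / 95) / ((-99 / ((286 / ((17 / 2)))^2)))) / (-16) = 42611998 / 71410455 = 0.60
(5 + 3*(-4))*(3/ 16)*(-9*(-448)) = -5292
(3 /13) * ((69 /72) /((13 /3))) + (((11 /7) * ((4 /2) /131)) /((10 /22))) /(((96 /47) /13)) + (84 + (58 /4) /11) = 35064436339 /409128720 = 85.71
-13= -13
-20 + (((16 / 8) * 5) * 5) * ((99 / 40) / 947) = -75265 / 3788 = -19.87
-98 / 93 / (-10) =49 / 465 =0.11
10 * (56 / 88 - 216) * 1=-23690 / 11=-2153.64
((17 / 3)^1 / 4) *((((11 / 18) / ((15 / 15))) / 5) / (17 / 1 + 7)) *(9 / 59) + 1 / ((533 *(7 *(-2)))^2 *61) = 158789600407 / 144286212208320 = 0.00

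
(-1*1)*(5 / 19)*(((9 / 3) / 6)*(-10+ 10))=0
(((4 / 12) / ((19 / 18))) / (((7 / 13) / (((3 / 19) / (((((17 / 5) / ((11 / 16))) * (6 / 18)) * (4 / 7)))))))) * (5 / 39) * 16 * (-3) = -7425 / 12274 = -0.60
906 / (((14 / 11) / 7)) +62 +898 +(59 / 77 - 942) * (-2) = 602561 / 77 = 7825.47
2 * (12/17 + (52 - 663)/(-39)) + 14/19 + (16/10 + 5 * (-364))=-8647928/4845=-1784.92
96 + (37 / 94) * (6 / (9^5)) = 88809733 / 925101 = 96.00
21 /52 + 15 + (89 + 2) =5533 /52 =106.40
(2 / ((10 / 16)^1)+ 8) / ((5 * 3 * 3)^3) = 56 / 455625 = 0.00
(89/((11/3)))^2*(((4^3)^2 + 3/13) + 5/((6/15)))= 7615590003/3146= 2420721.55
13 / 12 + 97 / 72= 175 / 72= 2.43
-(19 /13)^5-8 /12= -8170883 /1113879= -7.34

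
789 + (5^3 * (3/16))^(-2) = 110953381/140625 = 789.00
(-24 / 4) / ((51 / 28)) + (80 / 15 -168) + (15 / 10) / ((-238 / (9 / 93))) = -7346779 / 44268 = -165.96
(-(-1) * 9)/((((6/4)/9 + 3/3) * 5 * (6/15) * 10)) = 27/70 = 0.39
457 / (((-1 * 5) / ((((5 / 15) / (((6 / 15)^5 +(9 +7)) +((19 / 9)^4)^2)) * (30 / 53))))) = -122952196856250 / 2927049446554441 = -0.04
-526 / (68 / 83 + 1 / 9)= -392922 / 695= -565.36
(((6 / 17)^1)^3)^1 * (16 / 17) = 3456 / 83521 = 0.04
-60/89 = -0.67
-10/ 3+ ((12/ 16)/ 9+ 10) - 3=15/ 4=3.75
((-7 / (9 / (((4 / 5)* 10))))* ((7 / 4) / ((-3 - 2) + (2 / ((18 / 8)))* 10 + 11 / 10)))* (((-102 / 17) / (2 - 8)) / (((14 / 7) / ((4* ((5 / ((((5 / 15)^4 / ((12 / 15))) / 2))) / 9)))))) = -141120 / 449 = -314.30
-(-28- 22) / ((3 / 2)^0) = 50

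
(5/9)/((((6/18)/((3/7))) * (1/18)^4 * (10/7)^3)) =642978/25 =25719.12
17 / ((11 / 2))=34 / 11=3.09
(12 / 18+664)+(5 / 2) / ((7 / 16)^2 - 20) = 10109654 / 15213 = 664.54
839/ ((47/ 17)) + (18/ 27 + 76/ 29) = 1254323/ 4089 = 306.76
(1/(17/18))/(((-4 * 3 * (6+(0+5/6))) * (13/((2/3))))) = -0.00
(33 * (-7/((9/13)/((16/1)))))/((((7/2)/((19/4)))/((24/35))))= -4968.23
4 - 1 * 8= -4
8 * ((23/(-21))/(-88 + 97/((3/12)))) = -46/1575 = -0.03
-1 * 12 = -12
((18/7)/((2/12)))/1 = 108/7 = 15.43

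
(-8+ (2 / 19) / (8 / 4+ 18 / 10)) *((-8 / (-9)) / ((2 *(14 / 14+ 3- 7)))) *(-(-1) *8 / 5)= 92096 / 48735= 1.89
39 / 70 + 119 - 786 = -46651 / 70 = -666.44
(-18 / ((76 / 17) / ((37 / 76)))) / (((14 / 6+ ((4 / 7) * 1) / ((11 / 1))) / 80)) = -13076910 / 198911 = -65.74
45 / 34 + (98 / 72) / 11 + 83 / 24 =66049 / 13464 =4.91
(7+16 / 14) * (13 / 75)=1.41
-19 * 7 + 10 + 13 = -110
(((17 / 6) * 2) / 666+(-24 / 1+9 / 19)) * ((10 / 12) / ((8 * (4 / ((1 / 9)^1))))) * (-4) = 0.27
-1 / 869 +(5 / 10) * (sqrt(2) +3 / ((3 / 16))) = sqrt(2) / 2 +6951 / 869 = 8.71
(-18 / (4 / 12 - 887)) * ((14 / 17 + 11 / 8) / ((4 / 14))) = 8073 / 51680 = 0.16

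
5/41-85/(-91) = 3940/3731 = 1.06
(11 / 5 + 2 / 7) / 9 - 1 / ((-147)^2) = 29836 / 108045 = 0.28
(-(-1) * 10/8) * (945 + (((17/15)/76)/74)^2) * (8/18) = 6725196072289/12809897280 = 525.00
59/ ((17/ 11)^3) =78529/ 4913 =15.98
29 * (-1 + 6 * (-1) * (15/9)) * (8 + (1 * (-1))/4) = -9889/4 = -2472.25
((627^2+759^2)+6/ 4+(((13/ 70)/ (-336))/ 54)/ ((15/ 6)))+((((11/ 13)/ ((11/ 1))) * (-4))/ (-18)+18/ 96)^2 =4160699539366049/ 4292870400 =969211.54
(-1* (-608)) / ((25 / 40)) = 4864 / 5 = 972.80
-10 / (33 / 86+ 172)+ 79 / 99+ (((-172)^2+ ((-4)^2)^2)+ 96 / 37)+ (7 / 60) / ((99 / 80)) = 972370088197 / 32582385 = 29843.43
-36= -36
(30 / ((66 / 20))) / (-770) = -10 / 847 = -0.01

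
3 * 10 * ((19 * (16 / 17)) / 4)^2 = 173280 / 289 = 599.58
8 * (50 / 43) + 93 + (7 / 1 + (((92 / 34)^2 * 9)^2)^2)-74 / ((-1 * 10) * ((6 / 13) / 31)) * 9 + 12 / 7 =396008732432680177673 / 20997029897410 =18860226.15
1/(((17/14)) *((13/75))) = 1050/221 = 4.75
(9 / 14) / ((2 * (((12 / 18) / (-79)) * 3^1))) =-711 / 56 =-12.70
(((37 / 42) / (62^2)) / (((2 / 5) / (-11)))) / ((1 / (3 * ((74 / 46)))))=-75295 / 2475536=-0.03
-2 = -2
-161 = -161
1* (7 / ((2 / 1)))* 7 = 49 / 2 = 24.50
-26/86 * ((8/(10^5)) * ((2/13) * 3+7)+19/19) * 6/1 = -487791/268750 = -1.82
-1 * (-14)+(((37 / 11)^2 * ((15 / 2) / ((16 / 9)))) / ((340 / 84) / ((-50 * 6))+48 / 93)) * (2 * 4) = 1837976777 / 2375593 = 773.69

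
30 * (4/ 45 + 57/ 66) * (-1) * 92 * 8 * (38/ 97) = -26373824/ 3201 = -8239.25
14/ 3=4.67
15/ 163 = 0.09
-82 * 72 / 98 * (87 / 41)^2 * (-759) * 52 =21508797024 / 2009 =10706220.52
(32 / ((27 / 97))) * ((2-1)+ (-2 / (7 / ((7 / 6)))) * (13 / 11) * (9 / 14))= 178480 / 2079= 85.85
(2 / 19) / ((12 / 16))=8 / 57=0.14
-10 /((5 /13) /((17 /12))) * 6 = -221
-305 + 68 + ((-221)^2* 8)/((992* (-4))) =-166393/496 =-335.47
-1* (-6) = 6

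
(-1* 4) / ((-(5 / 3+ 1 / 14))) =168 / 73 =2.30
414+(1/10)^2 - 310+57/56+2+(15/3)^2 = 184839/1400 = 132.03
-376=-376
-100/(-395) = 0.25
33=33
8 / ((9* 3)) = 0.30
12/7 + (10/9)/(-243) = 26174/15309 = 1.71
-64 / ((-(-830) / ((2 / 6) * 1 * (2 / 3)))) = -0.02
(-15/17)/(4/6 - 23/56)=-2520/731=-3.45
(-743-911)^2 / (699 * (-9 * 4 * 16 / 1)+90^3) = 683929 / 81594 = 8.38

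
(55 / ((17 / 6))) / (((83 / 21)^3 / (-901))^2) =1351544560117290 / 326940373369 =4133.92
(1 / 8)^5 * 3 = 3 / 32768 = 0.00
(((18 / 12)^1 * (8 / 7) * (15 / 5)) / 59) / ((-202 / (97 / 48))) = -291 / 333704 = -0.00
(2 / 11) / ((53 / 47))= 94 / 583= 0.16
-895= -895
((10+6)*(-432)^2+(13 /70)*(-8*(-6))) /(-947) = -104509752 /33145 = -3153.11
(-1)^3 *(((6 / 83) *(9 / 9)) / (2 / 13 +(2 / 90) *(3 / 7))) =-8190 / 18509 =-0.44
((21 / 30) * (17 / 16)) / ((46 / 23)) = 119 / 320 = 0.37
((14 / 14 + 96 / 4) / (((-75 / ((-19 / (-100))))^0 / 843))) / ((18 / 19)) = 22245.83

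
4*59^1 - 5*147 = -499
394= 394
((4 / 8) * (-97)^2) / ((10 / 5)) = 9409 / 4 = 2352.25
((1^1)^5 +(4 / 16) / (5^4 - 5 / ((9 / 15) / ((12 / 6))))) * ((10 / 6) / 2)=7303 / 8760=0.83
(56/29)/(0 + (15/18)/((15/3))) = 336/29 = 11.59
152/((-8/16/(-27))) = 8208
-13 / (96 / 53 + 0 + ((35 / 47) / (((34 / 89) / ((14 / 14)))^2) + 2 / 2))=-37434748 / 22788923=-1.64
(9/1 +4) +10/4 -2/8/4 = 247/16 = 15.44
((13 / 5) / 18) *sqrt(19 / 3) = 0.36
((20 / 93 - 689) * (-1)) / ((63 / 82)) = 750382 / 837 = 896.51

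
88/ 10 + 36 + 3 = 239/ 5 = 47.80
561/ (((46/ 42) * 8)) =11781/ 184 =64.03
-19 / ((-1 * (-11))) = -19 / 11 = -1.73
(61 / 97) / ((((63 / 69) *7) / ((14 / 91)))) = 2806 / 185367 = 0.02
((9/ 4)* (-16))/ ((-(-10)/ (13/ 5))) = -234/ 25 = -9.36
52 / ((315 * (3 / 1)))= 52 / 945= 0.06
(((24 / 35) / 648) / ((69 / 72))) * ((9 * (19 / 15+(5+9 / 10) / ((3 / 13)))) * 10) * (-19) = -152 / 3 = -50.67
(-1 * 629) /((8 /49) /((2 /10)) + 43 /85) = -2619785 /5507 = -475.72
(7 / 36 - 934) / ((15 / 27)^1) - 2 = -1682.85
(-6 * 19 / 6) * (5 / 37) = -95 / 37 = -2.57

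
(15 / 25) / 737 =3 / 3685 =0.00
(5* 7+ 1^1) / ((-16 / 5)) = -45 / 4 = -11.25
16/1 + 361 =377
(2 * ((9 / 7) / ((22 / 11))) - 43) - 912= -6676 / 7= -953.71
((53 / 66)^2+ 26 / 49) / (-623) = -0.00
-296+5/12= -3547/12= -295.58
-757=-757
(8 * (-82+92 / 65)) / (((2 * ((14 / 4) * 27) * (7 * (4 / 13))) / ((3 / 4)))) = -291 / 245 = -1.19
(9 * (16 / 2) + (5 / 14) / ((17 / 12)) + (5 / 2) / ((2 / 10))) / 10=20171 / 2380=8.48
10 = 10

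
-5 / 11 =-0.45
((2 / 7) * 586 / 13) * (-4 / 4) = -12.88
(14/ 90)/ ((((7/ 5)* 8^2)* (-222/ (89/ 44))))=-89/ 5626368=-0.00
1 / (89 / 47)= 47 / 89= 0.53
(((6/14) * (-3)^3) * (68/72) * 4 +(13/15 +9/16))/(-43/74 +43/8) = -2628443/297990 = -8.82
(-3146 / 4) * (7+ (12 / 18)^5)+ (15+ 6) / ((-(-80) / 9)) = -108994433 / 19440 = -5606.71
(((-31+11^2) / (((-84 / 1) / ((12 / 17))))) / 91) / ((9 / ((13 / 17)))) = -10 / 14161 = -0.00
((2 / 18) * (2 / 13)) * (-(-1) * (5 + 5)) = 20 / 117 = 0.17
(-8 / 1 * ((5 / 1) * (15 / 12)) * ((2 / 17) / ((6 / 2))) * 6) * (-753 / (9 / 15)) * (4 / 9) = 1004000 / 153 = 6562.09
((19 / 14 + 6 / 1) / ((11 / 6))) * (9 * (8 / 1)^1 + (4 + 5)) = 25029 / 77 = 325.05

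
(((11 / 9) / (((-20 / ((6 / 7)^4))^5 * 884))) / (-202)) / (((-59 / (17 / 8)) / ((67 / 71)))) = -4568462406288 / 1371468725070858533075490625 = -0.00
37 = 37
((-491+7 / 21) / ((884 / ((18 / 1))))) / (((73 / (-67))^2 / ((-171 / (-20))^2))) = -18114273162 / 29442725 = -615.24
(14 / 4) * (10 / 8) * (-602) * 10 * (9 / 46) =-474075 / 92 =-5152.99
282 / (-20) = -14.10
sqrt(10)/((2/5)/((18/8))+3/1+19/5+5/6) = 90 * sqrt(10)/703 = 0.40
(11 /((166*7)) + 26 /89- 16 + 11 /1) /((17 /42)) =-1457697 /125579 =-11.61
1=1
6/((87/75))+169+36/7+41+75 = 59949/203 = 295.32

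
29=29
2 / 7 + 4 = 30 / 7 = 4.29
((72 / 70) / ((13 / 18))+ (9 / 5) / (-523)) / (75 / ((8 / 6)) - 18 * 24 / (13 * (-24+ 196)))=1292236 / 50986747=0.03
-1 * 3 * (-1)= 3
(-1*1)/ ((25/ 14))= -14/ 25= -0.56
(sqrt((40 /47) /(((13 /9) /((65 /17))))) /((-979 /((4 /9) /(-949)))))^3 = 128000 * sqrt(1598) /13823054982735080196797397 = 0.00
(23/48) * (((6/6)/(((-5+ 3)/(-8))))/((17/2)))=23/102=0.23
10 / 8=1.25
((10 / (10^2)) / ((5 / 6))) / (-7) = -3 / 175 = -0.02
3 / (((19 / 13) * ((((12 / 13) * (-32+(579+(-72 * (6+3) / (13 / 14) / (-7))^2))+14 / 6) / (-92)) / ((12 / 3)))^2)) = 229436689487616 / 77361400789033171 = 0.00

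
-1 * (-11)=11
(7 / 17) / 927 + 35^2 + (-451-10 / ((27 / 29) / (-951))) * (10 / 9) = 1712364248 / 141831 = 12073.27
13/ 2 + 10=33/ 2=16.50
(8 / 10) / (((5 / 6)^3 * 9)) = 0.15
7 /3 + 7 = 28 /3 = 9.33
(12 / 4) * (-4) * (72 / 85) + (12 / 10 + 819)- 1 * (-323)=96308 / 85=1133.04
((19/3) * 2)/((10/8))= 152/15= 10.13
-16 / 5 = -3.20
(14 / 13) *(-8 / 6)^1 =-56 / 39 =-1.44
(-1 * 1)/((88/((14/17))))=-7/748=-0.01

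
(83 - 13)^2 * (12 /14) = 4200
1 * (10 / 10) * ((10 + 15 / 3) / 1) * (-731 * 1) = -10965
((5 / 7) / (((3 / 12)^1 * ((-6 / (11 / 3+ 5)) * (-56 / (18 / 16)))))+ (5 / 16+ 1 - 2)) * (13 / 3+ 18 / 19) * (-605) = 2055185 / 1064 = 1931.56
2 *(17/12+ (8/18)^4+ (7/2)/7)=51325/13122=3.91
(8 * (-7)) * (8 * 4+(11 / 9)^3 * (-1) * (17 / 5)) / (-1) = 5264728 / 3645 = 1444.37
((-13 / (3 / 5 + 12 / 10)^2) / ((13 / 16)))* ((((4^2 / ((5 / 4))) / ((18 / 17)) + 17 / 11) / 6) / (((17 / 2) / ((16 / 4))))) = -127040 / 24057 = -5.28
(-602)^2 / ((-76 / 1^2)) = -90601 / 19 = -4768.47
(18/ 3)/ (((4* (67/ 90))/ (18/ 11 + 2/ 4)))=6345/ 1474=4.30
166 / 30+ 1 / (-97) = 8036 / 1455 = 5.52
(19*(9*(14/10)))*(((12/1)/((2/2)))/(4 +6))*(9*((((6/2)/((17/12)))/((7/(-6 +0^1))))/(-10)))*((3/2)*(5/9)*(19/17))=437.10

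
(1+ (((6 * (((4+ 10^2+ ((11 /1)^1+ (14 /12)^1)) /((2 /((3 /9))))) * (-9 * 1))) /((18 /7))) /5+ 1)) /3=-4759 /180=-26.44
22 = 22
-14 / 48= -0.29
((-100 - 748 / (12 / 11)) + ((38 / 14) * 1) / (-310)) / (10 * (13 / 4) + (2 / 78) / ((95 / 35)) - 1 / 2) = -1263342509 / 51470230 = -24.55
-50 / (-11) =50 / 11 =4.55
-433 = -433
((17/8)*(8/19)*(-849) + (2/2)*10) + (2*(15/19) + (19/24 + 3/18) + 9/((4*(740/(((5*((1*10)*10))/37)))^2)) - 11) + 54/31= -20038129078567/26493139896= -756.35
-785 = -785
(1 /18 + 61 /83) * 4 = 2362 /747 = 3.16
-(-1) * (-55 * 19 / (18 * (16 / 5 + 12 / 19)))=-99275 / 6552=-15.15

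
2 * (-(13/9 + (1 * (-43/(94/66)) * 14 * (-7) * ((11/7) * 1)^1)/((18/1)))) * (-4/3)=878992/1269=692.67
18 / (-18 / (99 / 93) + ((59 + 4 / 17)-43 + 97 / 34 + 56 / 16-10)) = -1683 / 404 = -4.17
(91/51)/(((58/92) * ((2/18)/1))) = 12558/493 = 25.47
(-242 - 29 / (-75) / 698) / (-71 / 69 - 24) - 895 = -26680474817 / 30136150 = -885.33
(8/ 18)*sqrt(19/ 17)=4*sqrt(323)/ 153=0.47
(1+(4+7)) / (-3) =-4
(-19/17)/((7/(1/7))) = -0.02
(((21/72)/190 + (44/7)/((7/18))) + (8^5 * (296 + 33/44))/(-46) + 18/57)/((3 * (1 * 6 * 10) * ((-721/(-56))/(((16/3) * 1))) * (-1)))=2172539718302/4466216475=486.44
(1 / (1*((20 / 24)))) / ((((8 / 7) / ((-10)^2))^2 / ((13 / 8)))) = 238875 / 16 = 14929.69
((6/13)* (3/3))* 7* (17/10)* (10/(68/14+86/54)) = 134946/15847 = 8.52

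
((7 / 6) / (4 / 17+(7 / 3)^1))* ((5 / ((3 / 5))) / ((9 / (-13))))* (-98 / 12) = 1895075 / 42444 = 44.65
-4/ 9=-0.44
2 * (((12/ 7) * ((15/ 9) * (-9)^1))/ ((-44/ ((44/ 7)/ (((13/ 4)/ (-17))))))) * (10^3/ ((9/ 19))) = -81130.30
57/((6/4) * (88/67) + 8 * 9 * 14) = 1273/22556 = 0.06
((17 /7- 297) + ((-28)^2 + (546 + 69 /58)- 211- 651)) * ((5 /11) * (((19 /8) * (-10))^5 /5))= -49870181421875 /415744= -119954061.69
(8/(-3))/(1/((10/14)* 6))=-80/7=-11.43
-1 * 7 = -7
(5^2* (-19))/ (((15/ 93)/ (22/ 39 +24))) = -2821310/ 39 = -72341.28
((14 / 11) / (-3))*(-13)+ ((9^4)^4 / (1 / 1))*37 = 2262537650588098043 / 33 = 68561746987518122.52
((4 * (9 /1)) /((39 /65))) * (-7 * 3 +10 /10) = -1200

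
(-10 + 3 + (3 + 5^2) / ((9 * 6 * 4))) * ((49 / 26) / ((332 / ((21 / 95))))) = -127253 / 14760720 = -0.01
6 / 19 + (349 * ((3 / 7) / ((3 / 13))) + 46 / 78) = 3366614 / 5187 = 649.05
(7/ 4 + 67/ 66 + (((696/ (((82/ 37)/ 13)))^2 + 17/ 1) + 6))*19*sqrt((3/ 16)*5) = 306634373.73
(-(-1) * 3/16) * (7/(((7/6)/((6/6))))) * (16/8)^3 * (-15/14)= -135/14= -9.64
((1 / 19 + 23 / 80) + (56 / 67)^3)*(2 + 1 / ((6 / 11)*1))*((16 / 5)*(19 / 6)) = 9715908193 / 270686700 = 35.89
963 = 963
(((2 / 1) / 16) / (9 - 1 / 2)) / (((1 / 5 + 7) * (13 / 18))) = 5 / 1768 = 0.00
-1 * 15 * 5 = -75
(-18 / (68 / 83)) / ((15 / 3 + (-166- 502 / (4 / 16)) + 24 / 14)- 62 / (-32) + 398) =13944 / 1121677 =0.01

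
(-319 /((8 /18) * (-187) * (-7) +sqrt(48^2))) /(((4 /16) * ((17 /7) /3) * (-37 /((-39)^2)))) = 7054047 /68561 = 102.89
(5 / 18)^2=25 / 324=0.08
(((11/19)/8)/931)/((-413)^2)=11/24137560328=0.00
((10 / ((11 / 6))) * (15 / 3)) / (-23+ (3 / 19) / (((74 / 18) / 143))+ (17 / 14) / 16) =-47241600 / 30195451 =-1.56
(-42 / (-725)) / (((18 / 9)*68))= 21 / 49300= 0.00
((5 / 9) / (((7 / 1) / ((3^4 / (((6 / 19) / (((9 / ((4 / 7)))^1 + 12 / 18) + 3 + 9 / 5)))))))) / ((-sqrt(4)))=-24187 / 112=-215.96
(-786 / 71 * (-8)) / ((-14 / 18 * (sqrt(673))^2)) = -56592 / 334481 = -0.17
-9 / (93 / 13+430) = -117 / 5683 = -0.02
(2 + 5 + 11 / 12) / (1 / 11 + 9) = 209 / 240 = 0.87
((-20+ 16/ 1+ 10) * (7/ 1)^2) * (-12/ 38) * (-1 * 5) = 8820/ 19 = 464.21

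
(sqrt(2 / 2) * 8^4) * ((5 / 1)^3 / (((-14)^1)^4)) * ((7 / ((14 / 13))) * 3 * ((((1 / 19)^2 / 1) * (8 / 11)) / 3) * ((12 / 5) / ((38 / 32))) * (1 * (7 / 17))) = 63897600 / 439943119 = 0.15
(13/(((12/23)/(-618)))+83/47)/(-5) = 1447293/470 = 3079.35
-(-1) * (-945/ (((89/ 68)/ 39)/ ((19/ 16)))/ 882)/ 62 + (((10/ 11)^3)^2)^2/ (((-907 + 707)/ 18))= -620832453923316555/ 969799475833802768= -0.64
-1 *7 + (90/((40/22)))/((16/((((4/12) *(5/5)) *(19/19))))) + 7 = 33/32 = 1.03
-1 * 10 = -10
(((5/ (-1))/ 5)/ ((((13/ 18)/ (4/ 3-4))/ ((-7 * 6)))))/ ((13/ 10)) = -20160/ 169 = -119.29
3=3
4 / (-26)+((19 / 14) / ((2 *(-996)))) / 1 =-56023 / 362544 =-0.15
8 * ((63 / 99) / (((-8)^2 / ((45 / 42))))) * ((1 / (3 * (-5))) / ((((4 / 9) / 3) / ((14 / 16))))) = -189 / 5632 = -0.03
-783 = -783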